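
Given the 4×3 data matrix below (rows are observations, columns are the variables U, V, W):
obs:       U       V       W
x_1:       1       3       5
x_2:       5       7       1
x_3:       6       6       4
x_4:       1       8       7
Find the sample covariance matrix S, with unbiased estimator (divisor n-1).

Step 1 — column means:
  mean(U) = (1 + 5 + 6 + 1) / 4 = 13/4 = 3.25
  mean(V) = (3 + 7 + 6 + 8) / 4 = 24/4 = 6
  mean(W) = (5 + 1 + 4 + 7) / 4 = 17/4 = 4.25

Step 2 — sample covariance S[i,j] = (1/(n-1)) · Σ_k (x_{k,i} - mean_i) · (x_{k,j} - mean_j), with n-1 = 3.
  S[U,U] = ((-2.25)·(-2.25) + (1.75)·(1.75) + (2.75)·(2.75) + (-2.25)·(-2.25)) / 3 = 20.75/3 = 6.9167
  S[U,V] = ((-2.25)·(-3) + (1.75)·(1) + (2.75)·(0) + (-2.25)·(2)) / 3 = 4/3 = 1.3333
  S[U,W] = ((-2.25)·(0.75) + (1.75)·(-3.25) + (2.75)·(-0.25) + (-2.25)·(2.75)) / 3 = -14.25/3 = -4.75
  S[V,V] = ((-3)·(-3) + (1)·(1) + (0)·(0) + (2)·(2)) / 3 = 14/3 = 4.6667
  S[V,W] = ((-3)·(0.75) + (1)·(-3.25) + (0)·(-0.25) + (2)·(2.75)) / 3 = 0/3 = 0
  S[W,W] = ((0.75)·(0.75) + (-3.25)·(-3.25) + (-0.25)·(-0.25) + (2.75)·(2.75)) / 3 = 18.75/3 = 6.25

S is symmetric (S[j,i] = S[i,j]). Assembling:

S = [[6.9167, 1.3333, -4.75],
 [1.3333, 4.6667, 0],
 [-4.75, 0, 6.25]]


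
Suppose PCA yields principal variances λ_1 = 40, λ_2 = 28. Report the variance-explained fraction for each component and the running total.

Step 1 — total variance = trace(Sigma) = Σ λ_i = 40 + 28 = 68.

Step 2 — fraction explained by component i = λ_i / Σ λ:
  PC1: 40/68 = 0.5882
  PC2: 28/68 = 0.4118

Step 3 — cumulative fraction after k components = (λ_1 + ... + λ_k) / Σ λ:
  k = 1: 40/68 = 0.5882
  k = 2: (40 + 28)/68 = 68/68 = 1

Summary (fraction, with percent):

explained: PC1 0.5882 (58.82%), PC2 0.4118 (41.18%);  cumulative: 0.5882, 1


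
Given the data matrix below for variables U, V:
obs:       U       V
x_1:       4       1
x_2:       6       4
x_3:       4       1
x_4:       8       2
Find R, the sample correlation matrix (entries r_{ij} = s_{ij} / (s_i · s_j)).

Step 1 — column means:
  mean(U) = (4 + 6 + 4 + 8) / 4 = 22/4 = 5.5
  mean(V) = (1 + 4 + 1 + 2) / 4 = 8/4 = 2

Step 2 — sample variances and covariances s[i,j] = (1/(n-1)) · Σ_k (x_{k,i} - mean_i) · (x_{k,j} - mean_j), with n-1 = 3:
  s[U,U] = ((-1.5)·(-1.5) + (0.5)·(0.5) + (-1.5)·(-1.5) + (2.5)·(2.5)) / 3 = 11/3 = 3.6667
  s[U,V] = ((-1.5)·(-1) + (0.5)·(2) + (-1.5)·(-1) + (2.5)·(0)) / 3 = 4/3 = 1.3333
  s[V,V] = ((-1)·(-1) + (2)·(2) + (-1)·(-1) + (0)·(0)) / 3 = 6/3 = 2
  Sample standard deviations s_i = √(s[i,i]):
  s(U) = √(3.6667) = 1.9149
  s(V) = √(2) = 1.4142

Step 3 — r_{ij} = s_{ij} / (s_i · s_j):
  r[U,U] = 1 (diagonal).
  r[U,V] = 1.3333 / (1.9149 · 1.4142) = 1.3333 / 2.708 = 0.4924
  r[V,V] = 1 (diagonal).

R is symmetric with unit diagonal. Assembling:

R = [[1, 0.4924],
 [0.4924, 1]]


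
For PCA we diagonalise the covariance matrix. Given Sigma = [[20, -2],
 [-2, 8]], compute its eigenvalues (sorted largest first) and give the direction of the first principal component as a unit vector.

Step 1 — characteristic polynomial of 2×2 Sigma:
  det(Sigma - λI) = λ² - trace · λ + det = 0.
  trace = 20 + 8 = 28, det = 20·8 - (-2)² = 156.
Step 2 — discriminant:
  Δ = trace² - 4·det = 784 - 624 = 160.
Step 3 — eigenvalues:
  λ = (trace ± √Δ)/2 = (28 ± 12.6491)/2,
  λ_1 = 20.3246,  λ_2 = 7.6754.

Step 4 — unit eigenvector for λ_1: solve (Sigma - λ_1 I)v = 0. First row:
  (20 - 20.3246)·v_x + (-2)·v_y = 0, i.e. (-0.3246)·v_x + (-2)·v_y = 0,
  so v ∝ (b, λ_1 - a) = (-2, 0.3246); multiply by -1 so the first entry is positive: u = (2, -0.3246).
  ||u|| = √((2)² + (-0.3246)²) = √(4.1053) ≈ 2.0262,
  v_1 = u/||u|| ≈ (0.9871, -0.1602) (||v_1|| = 1).

λ_1 = 20.3246,  λ_2 = 7.6754;  v_1 ≈ (0.9871, -0.1602)


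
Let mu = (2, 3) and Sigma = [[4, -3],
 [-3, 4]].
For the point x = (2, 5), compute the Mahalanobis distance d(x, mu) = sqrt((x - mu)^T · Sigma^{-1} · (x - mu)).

Step 1 — centre the observation: (x - mu) = (0, 2).

Step 2 — invert Sigma. det(Sigma) = 4·4 - (-3)² = 7.
  Sigma^{-1} = (1/det) · [[d, -b], [-b, a]] = [[0.5714, 0.4286],
 [0.4286, 0.5714]].

Step 3 — form the quadratic (x - mu)^T · Sigma^{-1} · (x - mu):
  Sigma^{-1} · (x - mu) = (0.8571, 1.1429).
  (x - mu)^T · [Sigma^{-1} · (x - mu)] = (0)·(0.8571) + (2)·(1.1429) = 2.2857.

Step 4 — take square root: d = √(2.2857) ≈ 1.5119.

d(x, mu) = √(2.2857) ≈ 1.5119


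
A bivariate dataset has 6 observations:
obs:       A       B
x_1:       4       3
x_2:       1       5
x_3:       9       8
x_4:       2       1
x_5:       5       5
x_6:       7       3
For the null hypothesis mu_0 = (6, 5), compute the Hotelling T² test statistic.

Step 1 — sample mean vector:
  mean(A) = (4 + 1 + 9 + 2 + 5 + 7) / 6 = 28/6 = 4.6667
  mean(B) = (3 + 5 + 8 + 1 + 5 + 3) / 6 = 25/6 = 4.1667
  x̄ = (4.6667, 4.1667),  deviation x̄ - mu_0 = (4.6667, 4.1667) - (6, 5) = (-1.3333, -0.8333).

Step 2 — sample covariance matrix, S[i,j] = (1/(n-1)) · Σ_k (x_{k,i} - mean_i) · (x_{k,j} - mean_j), divisor n-1 = 5:
  S[A,A] = ((-0.6667)·(-0.6667) + (-3.6667)·(-3.6667) + (4.3333)·(4.3333) + (-2.6667)·(-2.6667) + (0.3333)·(0.3333) + (2.3333)·(2.3333)) / 5 = 45.3333/5 = 9.0667
  S[A,B] = ((-0.6667)·(-1.1667) + (-3.6667)·(0.8333) + (4.3333)·(3.8333) + (-2.6667)·(-3.1667) + (0.3333)·(0.8333) + (2.3333)·(-1.1667)) / 5 = 20.3333/5 = 4.0667
  S[B,B] = ((-1.1667)·(-1.1667) + (0.8333)·(0.8333) + (3.8333)·(3.8333) + (-3.1667)·(-3.1667) + (0.8333)·(0.8333) + (-1.1667)·(-1.1667)) / 5 = 28.8333/5 = 5.7667
  S = [[9.0667, 4.0667],
 [4.0667, 5.7667]].

Step 3 — invert S. det(S) = 9.0667·5.7667 - (4.0667)² = 35.7467.
  S^{-1} = (1/det) · [[d, -b], [-b, a]] = [[0.1613, -0.1138],
 [-0.1138, 0.2536]].

Step 4 — quadratic form (x̄ - mu_0)^T · S^{-1} · (x̄ - mu_0):
  S^{-1} · (x̄ - mu_0) = (-0.1203, -0.0597),
  (x̄ - mu_0)^T · [...] = (-1.3333)·(-0.1203) + (-0.8333)·(-0.0597) = 0.2101.

Step 5 — scale by n: T² = 6 · 0.2101 = 1.2607.

T² ≈ 1.2607


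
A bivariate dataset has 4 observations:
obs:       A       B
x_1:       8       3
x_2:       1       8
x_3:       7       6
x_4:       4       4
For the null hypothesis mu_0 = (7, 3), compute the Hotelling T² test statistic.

Step 1 — sample mean vector:
  mean(A) = (8 + 1 + 7 + 4) / 4 = 20/4 = 5
  mean(B) = (3 + 8 + 6 + 4) / 4 = 21/4 = 5.25
  x̄ = (5, 5.25),  deviation x̄ - mu_0 = (5, 5.25) - (7, 3) = (-2, 2.25).

Step 2 — sample covariance matrix, S[i,j] = (1/(n-1)) · Σ_k (x_{k,i} - mean_i) · (x_{k,j} - mean_j), divisor n-1 = 3:
  S[A,A] = ((3)·(3) + (-4)·(-4) + (2)·(2) + (-1)·(-1)) / 3 = 30/3 = 10
  S[A,B] = ((3)·(-2.25) + (-4)·(2.75) + (2)·(0.75) + (-1)·(-1.25)) / 3 = -15/3 = -5
  S[B,B] = ((-2.25)·(-2.25) + (2.75)·(2.75) + (0.75)·(0.75) + (-1.25)·(-1.25)) / 3 = 14.75/3 = 4.9167
  S = [[10, -5],
 [-5, 4.9167]].

Step 3 — invert S. det(S) = 10·4.9167 - (-5)² = 24.1667.
  S^{-1} = (1/det) · [[d, -b], [-b, a]] = [[0.2034, 0.2069],
 [0.2069, 0.4138]].

Step 4 — quadratic form (x̄ - mu_0)^T · S^{-1} · (x̄ - mu_0):
  S^{-1} · (x̄ - mu_0) = (0.0586, 0.5172),
  (x̄ - mu_0)^T · [...] = (-2)·(0.0586) + (2.25)·(0.5172) = 1.0466.

Step 5 — scale by n: T² = 4 · 1.0466 = 4.1862.

T² ≈ 4.1862


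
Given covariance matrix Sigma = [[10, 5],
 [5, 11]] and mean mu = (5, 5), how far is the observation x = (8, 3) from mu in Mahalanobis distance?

Step 1 — centre the observation: (x - mu) = (3, -2).

Step 2 — invert Sigma. det(Sigma) = 10·11 - (5)² = 85.
  Sigma^{-1} = (1/det) · [[d, -b], [-b, a]] = [[0.1294, -0.0588],
 [-0.0588, 0.1176]].

Step 3 — form the quadratic (x - mu)^T · Sigma^{-1} · (x - mu):
  Sigma^{-1} · (x - mu) = (0.5059, -0.4118).
  (x - mu)^T · [Sigma^{-1} · (x - mu)] = (3)·(0.5059) + (-2)·(-0.4118) = 2.3412.

Step 4 — take square root: d = √(2.3412) ≈ 1.5301.

d(x, mu) = √(2.3412) ≈ 1.5301


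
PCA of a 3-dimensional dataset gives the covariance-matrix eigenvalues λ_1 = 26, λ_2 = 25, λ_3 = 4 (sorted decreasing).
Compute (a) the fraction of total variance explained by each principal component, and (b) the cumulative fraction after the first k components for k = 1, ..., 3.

Step 1 — total variance = trace(Sigma) = Σ λ_i = 26 + 25 + 4 = 55.

Step 2 — fraction explained by component i = λ_i / Σ λ:
  PC1: 26/55 = 0.4727
  PC2: 25/55 = 0.4545
  PC3: 4/55 = 0.0727

Step 3 — cumulative fraction after k components = (λ_1 + ... + λ_k) / Σ λ:
  k = 1: 26/55 = 0.4727
  k = 2: (26 + 25)/55 = 51/55 = 0.9273
  k = 3: (26 + 25 + 4)/55 = 55/55 = 1

Summary (fraction, with percent):

explained: PC1 0.4727 (47.27%), PC2 0.4545 (45.45%), PC3 0.0727 (7.27%);  cumulative: 0.4727, 0.9273, 1


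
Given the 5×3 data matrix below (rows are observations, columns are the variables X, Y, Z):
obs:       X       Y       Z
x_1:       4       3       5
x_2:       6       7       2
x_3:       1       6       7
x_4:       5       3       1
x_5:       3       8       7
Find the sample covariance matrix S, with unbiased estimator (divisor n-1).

Step 1 — column means:
  mean(X) = (4 + 6 + 1 + 5 + 3) / 5 = 19/5 = 3.8
  mean(Y) = (3 + 7 + 6 + 3 + 8) / 5 = 27/5 = 5.4
  mean(Z) = (5 + 2 + 7 + 1 + 7) / 5 = 22/5 = 4.4

Step 2 — sample covariance S[i,j] = (1/(n-1)) · Σ_k (x_{k,i} - mean_i) · (x_{k,j} - mean_j), with n-1 = 4.
  S[X,X] = ((0.2)·(0.2) + (2.2)·(2.2) + (-2.8)·(-2.8) + (1.2)·(1.2) + (-0.8)·(-0.8)) / 4 = 14.8/4 = 3.7
  S[X,Y] = ((0.2)·(-2.4) + (2.2)·(1.6) + (-2.8)·(0.6) + (1.2)·(-2.4) + (-0.8)·(2.6)) / 4 = -3.6/4 = -0.9
  S[X,Z] = ((0.2)·(0.6) + (2.2)·(-2.4) + (-2.8)·(2.6) + (1.2)·(-3.4) + (-0.8)·(2.6)) / 4 = -18.6/4 = -4.65
  S[Y,Y] = ((-2.4)·(-2.4) + (1.6)·(1.6) + (0.6)·(0.6) + (-2.4)·(-2.4) + (2.6)·(2.6)) / 4 = 21.2/4 = 5.3
  S[Y,Z] = ((-2.4)·(0.6) + (1.6)·(-2.4) + (0.6)·(2.6) + (-2.4)·(-3.4) + (2.6)·(2.6)) / 4 = 11.2/4 = 2.8
  S[Z,Z] = ((0.6)·(0.6) + (-2.4)·(-2.4) + (2.6)·(2.6) + (-3.4)·(-3.4) + (2.6)·(2.6)) / 4 = 31.2/4 = 7.8

S is symmetric (S[j,i] = S[i,j]). Assembling:

S = [[3.7, -0.9, -4.65],
 [-0.9, 5.3, 2.8],
 [-4.65, 2.8, 7.8]]


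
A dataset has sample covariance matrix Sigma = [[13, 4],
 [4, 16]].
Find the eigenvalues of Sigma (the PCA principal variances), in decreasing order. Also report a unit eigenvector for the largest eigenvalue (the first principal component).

Step 1 — characteristic polynomial of 2×2 Sigma:
  det(Sigma - λI) = λ² - trace · λ + det = 0.
  trace = 13 + 16 = 29, det = 13·16 - (4)² = 192.
Step 2 — discriminant:
  Δ = trace² - 4·det = 841 - 768 = 73.
Step 3 — eigenvalues:
  λ = (trace ± √Δ)/2 = (29 ± 8.544)/2,
  λ_1 = 18.772,  λ_2 = 10.228.

Step 4 — unit eigenvector for λ_1: solve (Sigma - λ_1 I)v = 0. First row:
  (13 - 18.772)·v_x + (4)·v_y = 0, i.e. (-5.772)·v_x + (4)·v_y = 0,
  so v ∝ (b, λ_1 - a) = (4, 5.772) = u.
  ||u|| = √((4)² + (5.772)²) = √(49.316) ≈ 7.0225,
  v_1 = u/||u|| ≈ (0.5696, 0.8219) (||v_1|| = 1).

λ_1 = 18.772,  λ_2 = 10.228;  v_1 ≈ (0.5696, 0.8219)


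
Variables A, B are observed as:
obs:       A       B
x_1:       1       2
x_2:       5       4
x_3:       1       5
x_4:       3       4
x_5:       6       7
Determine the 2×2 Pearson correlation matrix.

Step 1 — column means:
  mean(A) = (1 + 5 + 1 + 3 + 6) / 5 = 16/5 = 3.2
  mean(B) = (2 + 4 + 5 + 4 + 7) / 5 = 22/5 = 4.4

Step 2 — sample variances and covariances s[i,j] = (1/(n-1)) · Σ_k (x_{k,i} - mean_i) · (x_{k,j} - mean_j), with n-1 = 4:
  s[A,A] = ((-2.2)·(-2.2) + (1.8)·(1.8) + (-2.2)·(-2.2) + (-0.2)·(-0.2) + (2.8)·(2.8)) / 4 = 20.8/4 = 5.2
  s[A,B] = ((-2.2)·(-2.4) + (1.8)·(-0.4) + (-2.2)·(0.6) + (-0.2)·(-0.4) + (2.8)·(2.6)) / 4 = 10.6/4 = 2.65
  s[B,B] = ((-2.4)·(-2.4) + (-0.4)·(-0.4) + (0.6)·(0.6) + (-0.4)·(-0.4) + (2.6)·(2.6)) / 4 = 13.2/4 = 3.3
  Sample standard deviations s_i = √(s[i,i]):
  s(A) = √(5.2) = 2.2804
  s(B) = √(3.3) = 1.8166

Step 3 — r_{ij} = s_{ij} / (s_i · s_j):
  r[A,A] = 1 (diagonal).
  r[A,B] = 2.65 / (2.2804 · 1.8166) = 2.65 / 4.1425 = 0.6397
  r[B,B] = 1 (diagonal).

R is symmetric with unit diagonal. Assembling:

R = [[1, 0.6397],
 [0.6397, 1]]


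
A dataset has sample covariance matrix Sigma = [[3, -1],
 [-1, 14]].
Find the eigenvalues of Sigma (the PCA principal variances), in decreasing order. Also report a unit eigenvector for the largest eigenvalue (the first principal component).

Step 1 — characteristic polynomial of 2×2 Sigma:
  det(Sigma - λI) = λ² - trace · λ + det = 0.
  trace = 3 + 14 = 17, det = 3·14 - (-1)² = 41.
Step 2 — discriminant:
  Δ = trace² - 4·det = 289 - 164 = 125.
Step 3 — eigenvalues:
  λ = (trace ± √Δ)/2 = (17 ± 11.1803)/2,
  λ_1 = 14.0902,  λ_2 = 2.9098.

Step 4 — unit eigenvector for λ_1: solve (Sigma - λ_1 I)v = 0. First row:
  (3 - 14.0902)·v_x + (-1)·v_y = 0, i.e. (-11.0902)·v_x + (-1)·v_y = 0,
  so v ∝ (b, λ_1 - a) = (-1, 11.0902); multiply by -1 so the first entry is positive: u = (1, -11.0902).
  ||u|| = √((1)² + (-11.0902)²) = √(123.9919) ≈ 11.1352,
  v_1 = u/||u|| ≈ (0.0898, -0.996) (||v_1|| = 1).

λ_1 = 14.0902,  λ_2 = 2.9098;  v_1 ≈ (0.0898, -0.996)


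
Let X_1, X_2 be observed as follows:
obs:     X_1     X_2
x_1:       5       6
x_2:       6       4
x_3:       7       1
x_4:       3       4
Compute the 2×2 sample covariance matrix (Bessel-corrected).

Step 1 — column means:
  mean(X_1) = (5 + 6 + 7 + 3) / 4 = 21/4 = 5.25
  mean(X_2) = (6 + 4 + 1 + 4) / 4 = 15/4 = 3.75

Step 2 — sample covariance S[i,j] = (1/(n-1)) · Σ_k (x_{k,i} - mean_i) · (x_{k,j} - mean_j), with n-1 = 3.
  S[X_1,X_1] = ((-0.25)·(-0.25) + (0.75)·(0.75) + (1.75)·(1.75) + (-2.25)·(-2.25)) / 3 = 8.75/3 = 2.9167
  S[X_1,X_2] = ((-0.25)·(2.25) + (0.75)·(0.25) + (1.75)·(-2.75) + (-2.25)·(0.25)) / 3 = -5.75/3 = -1.9167
  S[X_2,X_2] = ((2.25)·(2.25) + (0.25)·(0.25) + (-2.75)·(-2.75) + (0.25)·(0.25)) / 3 = 12.75/3 = 4.25

S is symmetric (S[j,i] = S[i,j]). Assembling:

S = [[2.9167, -1.9167],
 [-1.9167, 4.25]]


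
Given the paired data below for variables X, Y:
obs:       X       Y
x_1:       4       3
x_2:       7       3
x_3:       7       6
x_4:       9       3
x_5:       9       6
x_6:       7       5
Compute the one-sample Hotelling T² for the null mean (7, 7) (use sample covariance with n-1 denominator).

Step 1 — sample mean vector:
  mean(X) = (4 + 7 + 7 + 9 + 9 + 7) / 6 = 43/6 = 7.1667
  mean(Y) = (3 + 3 + 6 + 3 + 6 + 5) / 6 = 26/6 = 4.3333
  x̄ = (7.1667, 4.3333),  deviation x̄ - mu_0 = (7.1667, 4.3333) - (7, 7) = (0.1667, -2.6667).

Step 2 — sample covariance matrix, S[i,j] = (1/(n-1)) · Σ_k (x_{k,i} - mean_i) · (x_{k,j} - mean_j), divisor n-1 = 5:
  S[X,X] = ((-3.1667)·(-3.1667) + (-0.1667)·(-0.1667) + (-0.1667)·(-0.1667) + (1.8333)·(1.8333) + (1.8333)·(1.8333) + (-0.1667)·(-0.1667)) / 5 = 16.8333/5 = 3.3667
  S[X,Y] = ((-3.1667)·(-1.3333) + (-0.1667)·(-1.3333) + (-0.1667)·(1.6667) + (1.8333)·(-1.3333) + (1.8333)·(1.6667) + (-0.1667)·(0.6667)) / 5 = 4.6667/5 = 0.9333
  S[Y,Y] = ((-1.3333)·(-1.3333) + (-1.3333)·(-1.3333) + (1.6667)·(1.6667) + (-1.3333)·(-1.3333) + (1.6667)·(1.6667) + (0.6667)·(0.6667)) / 5 = 11.3333/5 = 2.2667
  S = [[3.3667, 0.9333],
 [0.9333, 2.2667]].

Step 3 — invert S. det(S) = 3.3667·2.2667 - (0.9333)² = 6.76.
  S^{-1} = (1/det) · [[d, -b], [-b, a]] = [[0.3353, -0.1381],
 [-0.1381, 0.498]].

Step 4 — quadratic form (x̄ - mu_0)^T · S^{-1} · (x̄ - mu_0):
  S^{-1} · (x̄ - mu_0) = (0.4241, -1.3511),
  (x̄ - mu_0)^T · [...] = (0.1667)·(0.4241) + (-2.6667)·(-1.3511) = 3.6736.

Step 5 — scale by n: T² = 6 · 3.6736 = 22.0414.

T² ≈ 22.0414


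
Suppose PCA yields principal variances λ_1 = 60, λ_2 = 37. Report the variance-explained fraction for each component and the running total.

Step 1 — total variance = trace(Sigma) = Σ λ_i = 60 + 37 = 97.

Step 2 — fraction explained by component i = λ_i / Σ λ:
  PC1: 60/97 = 0.6186
  PC2: 37/97 = 0.3814

Step 3 — cumulative fraction after k components = (λ_1 + ... + λ_k) / Σ λ:
  k = 1: 60/97 = 0.6186
  k = 2: (60 + 37)/97 = 97/97 = 1

Summary (fraction, with percent):

explained: PC1 0.6186 (61.86%), PC2 0.3814 (38.14%);  cumulative: 0.6186, 1


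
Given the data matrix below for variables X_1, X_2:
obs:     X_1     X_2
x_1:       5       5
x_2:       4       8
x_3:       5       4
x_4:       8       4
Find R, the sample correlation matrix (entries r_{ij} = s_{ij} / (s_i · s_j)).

Step 1 — column means:
  mean(X_1) = (5 + 4 + 5 + 8) / 4 = 22/4 = 5.5
  mean(X_2) = (5 + 8 + 4 + 4) / 4 = 21/4 = 5.25

Step 2 — sample variances and covariances s[i,j] = (1/(n-1)) · Σ_k (x_{k,i} - mean_i) · (x_{k,j} - mean_j), with n-1 = 3:
  s[X_1,X_1] = ((-0.5)·(-0.5) + (-1.5)·(-1.5) + (-0.5)·(-0.5) + (2.5)·(2.5)) / 3 = 9/3 = 3
  s[X_1,X_2] = ((-0.5)·(-0.25) + (-1.5)·(2.75) + (-0.5)·(-1.25) + (2.5)·(-1.25)) / 3 = -6.5/3 = -2.1667
  s[X_2,X_2] = ((-0.25)·(-0.25) + (2.75)·(2.75) + (-1.25)·(-1.25) + (-1.25)·(-1.25)) / 3 = 10.75/3 = 3.5833
  Sample standard deviations s_i = √(s[i,i]):
  s(X_1) = √(3) = 1.7321
  s(X_2) = √(3.5833) = 1.893

Step 3 — r_{ij} = s_{ij} / (s_i · s_j):
  r[X_1,X_1] = 1 (diagonal).
  r[X_1,X_2] = -2.1667 / (1.7321 · 1.893) = -2.1667 / 3.2787 = -0.6608
  r[X_2,X_2] = 1 (diagonal).

R is symmetric with unit diagonal. Assembling:

R = [[1, -0.6608],
 [-0.6608, 1]]


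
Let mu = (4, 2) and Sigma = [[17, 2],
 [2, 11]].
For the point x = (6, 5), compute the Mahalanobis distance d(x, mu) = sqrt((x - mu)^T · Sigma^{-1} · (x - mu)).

Step 1 — centre the observation: (x - mu) = (2, 3).

Step 2 — invert Sigma. det(Sigma) = 17·11 - (2)² = 183.
  Sigma^{-1} = (1/det) · [[d, -b], [-b, a]] = [[0.0601, -0.0109],
 [-0.0109, 0.0929]].

Step 3 — form the quadratic (x - mu)^T · Sigma^{-1} · (x - mu):
  Sigma^{-1} · (x - mu) = (0.0874, 0.2568).
  (x - mu)^T · [Sigma^{-1} · (x - mu)] = (2)·(0.0874) + (3)·(0.2568) = 0.9454.

Step 4 — take square root: d = √(0.9454) ≈ 0.9723.

d(x, mu) = √(0.9454) ≈ 0.9723


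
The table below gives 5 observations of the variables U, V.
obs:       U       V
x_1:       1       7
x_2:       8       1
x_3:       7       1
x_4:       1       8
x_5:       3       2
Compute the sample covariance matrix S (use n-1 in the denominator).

Step 1 — column means:
  mean(U) = (1 + 8 + 7 + 1 + 3) / 5 = 20/5 = 4
  mean(V) = (7 + 1 + 1 + 8 + 2) / 5 = 19/5 = 3.8

Step 2 — sample covariance S[i,j] = (1/(n-1)) · Σ_k (x_{k,i} - mean_i) · (x_{k,j} - mean_j), with n-1 = 4.
  S[U,U] = ((-3)·(-3) + (4)·(4) + (3)·(3) + (-3)·(-3) + (-1)·(-1)) / 4 = 44/4 = 11
  S[U,V] = ((-3)·(3.2) + (4)·(-2.8) + (3)·(-2.8) + (-3)·(4.2) + (-1)·(-1.8)) / 4 = -40/4 = -10
  S[V,V] = ((3.2)·(3.2) + (-2.8)·(-2.8) + (-2.8)·(-2.8) + (4.2)·(4.2) + (-1.8)·(-1.8)) / 4 = 46.8/4 = 11.7

S is symmetric (S[j,i] = S[i,j]). Assembling:

S = [[11, -10],
 [-10, 11.7]]


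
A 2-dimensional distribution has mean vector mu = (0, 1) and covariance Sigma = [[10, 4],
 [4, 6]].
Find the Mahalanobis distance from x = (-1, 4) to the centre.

Step 1 — centre the observation: (x - mu) = (-1, 3).

Step 2 — invert Sigma. det(Sigma) = 10·6 - (4)² = 44.
  Sigma^{-1} = (1/det) · [[d, -b], [-b, a]] = [[0.1364, -0.0909],
 [-0.0909, 0.2273]].

Step 3 — form the quadratic (x - mu)^T · Sigma^{-1} · (x - mu):
  Sigma^{-1} · (x - mu) = (-0.4091, 0.7727).
  (x - mu)^T · [Sigma^{-1} · (x - mu)] = (-1)·(-0.4091) + (3)·(0.7727) = 2.7273.

Step 4 — take square root: d = √(2.7273) ≈ 1.6514.

d(x, mu) = √(2.7273) ≈ 1.6514


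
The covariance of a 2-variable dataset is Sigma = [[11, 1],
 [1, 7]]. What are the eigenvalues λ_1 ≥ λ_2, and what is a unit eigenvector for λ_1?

Step 1 — characteristic polynomial of 2×2 Sigma:
  det(Sigma - λI) = λ² - trace · λ + det = 0.
  trace = 11 + 7 = 18, det = 11·7 - (1)² = 76.
Step 2 — discriminant:
  Δ = trace² - 4·det = 324 - 304 = 20.
Step 3 — eigenvalues:
  λ = (trace ± √Δ)/2 = (18 ± 4.4721)/2,
  λ_1 = 11.2361,  λ_2 = 6.7639.

Step 4 — unit eigenvector for λ_1: solve (Sigma - λ_1 I)v = 0. First row:
  (11 - 11.2361)·v_x + (1)·v_y = 0, i.e. (-0.2361)·v_x + (1)·v_y = 0,
  so v ∝ (b, λ_1 - a) = (1, 0.2361) = u.
  ||u|| = √((1)² + (0.2361)²) = √(1.0557) ≈ 1.0275,
  v_1 = u/||u|| ≈ (0.9732, 0.2298) (||v_1|| = 1).

λ_1 = 11.2361,  λ_2 = 6.7639;  v_1 ≈ (0.9732, 0.2298)


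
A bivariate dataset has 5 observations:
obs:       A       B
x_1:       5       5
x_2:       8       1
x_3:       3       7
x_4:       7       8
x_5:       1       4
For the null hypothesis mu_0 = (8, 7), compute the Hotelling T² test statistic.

Step 1 — sample mean vector:
  mean(A) = (5 + 8 + 3 + 7 + 1) / 5 = 24/5 = 4.8
  mean(B) = (5 + 1 + 7 + 8 + 4) / 5 = 25/5 = 5
  x̄ = (4.8, 5),  deviation x̄ - mu_0 = (4.8, 5) - (8, 7) = (-3.2, -2).

Step 2 — sample covariance matrix, S[i,j] = (1/(n-1)) · Σ_k (x_{k,i} - mean_i) · (x_{k,j} - mean_j), divisor n-1 = 4:
  S[A,A] = ((0.2)·(0.2) + (3.2)·(3.2) + (-1.8)·(-1.8) + (2.2)·(2.2) + (-3.8)·(-3.8)) / 4 = 32.8/4 = 8.2
  S[A,B] = ((0.2)·(0) + (3.2)·(-4) + (-1.8)·(2) + (2.2)·(3) + (-3.8)·(-1)) / 4 = -6/4 = -1.5
  S[B,B] = ((0)·(0) + (-4)·(-4) + (2)·(2) + (3)·(3) + (-1)·(-1)) / 4 = 30/4 = 7.5
  S = [[8.2, -1.5],
 [-1.5, 7.5]].

Step 3 — invert S. det(S) = 8.2·7.5 - (-1.5)² = 59.25.
  S^{-1} = (1/det) · [[d, -b], [-b, a]] = [[0.1266, 0.0253],
 [0.0253, 0.1384]].

Step 4 — quadratic form (x̄ - mu_0)^T · S^{-1} · (x̄ - mu_0):
  S^{-1} · (x̄ - mu_0) = (-0.4557, -0.3578),
  (x̄ - mu_0)^T · [...] = (-3.2)·(-0.4557) + (-2)·(-0.3578) = 2.1738.

Step 5 — scale by n: T² = 5 · 2.1738 = 10.8692.

T² ≈ 10.8692


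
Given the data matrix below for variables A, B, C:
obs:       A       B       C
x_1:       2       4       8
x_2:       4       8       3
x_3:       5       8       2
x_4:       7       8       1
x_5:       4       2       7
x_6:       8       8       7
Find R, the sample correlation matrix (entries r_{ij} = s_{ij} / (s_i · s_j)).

Step 1 — column means:
  mean(A) = (2 + 4 + 5 + 7 + 4 + 8) / 6 = 30/6 = 5
  mean(B) = (4 + 8 + 8 + 8 + 2 + 8) / 6 = 38/6 = 6.3333
  mean(C) = (8 + 3 + 2 + 1 + 7 + 7) / 6 = 28/6 = 4.6667

Step 2 — sample variances and covariances s[i,j] = (1/(n-1)) · Σ_k (x_{k,i} - mean_i) · (x_{k,j} - mean_j), with n-1 = 5:
  s[A,A] = ((-3)·(-3) + (-1)·(-1) + (0)·(0) + (2)·(2) + (-1)·(-1) + (3)·(3)) / 5 = 24/5 = 4.8
  s[A,B] = ((-3)·(-2.3333) + (-1)·(1.6667) + (0)·(1.6667) + (2)·(1.6667) + (-1)·(-4.3333) + (3)·(1.6667)) / 5 = 18/5 = 3.6
  s[A,C] = ((-3)·(3.3333) + (-1)·(-1.6667) + (0)·(-2.6667) + (2)·(-3.6667) + (-1)·(2.3333) + (3)·(2.3333)) / 5 = -11/5 = -2.2
  s[B,B] = ((-2.3333)·(-2.3333) + (1.6667)·(1.6667) + (1.6667)·(1.6667) + (1.6667)·(1.6667) + (-4.3333)·(-4.3333) + (1.6667)·(1.6667)) / 5 = 35.3333/5 = 7.0667
  s[B,C] = ((-2.3333)·(3.3333) + (1.6667)·(-1.6667) + (1.6667)·(-2.6667) + (1.6667)·(-3.6667) + (-4.3333)·(2.3333) + (1.6667)·(2.3333)) / 5 = -27.3333/5 = -5.4667
  s[C,C] = ((3.3333)·(3.3333) + (-1.6667)·(-1.6667) + (-2.6667)·(-2.6667) + (-3.6667)·(-3.6667) + (2.3333)·(2.3333) + (2.3333)·(2.3333)) / 5 = 45.3333/5 = 9.0667
  Sample standard deviations s_i = √(s[i,i]):
  s(A) = √(4.8) = 2.1909
  s(B) = √(7.0667) = 2.6583
  s(C) = √(9.0667) = 3.0111

Step 3 — r_{ij} = s_{ij} / (s_i · s_j):
  r[A,A] = 1 (diagonal).
  r[A,B] = 3.6 / (2.1909 · 2.6583) = 3.6 / 5.8241 = 0.6181
  r[A,C] = -2.2 / (2.1909 · 3.0111) = -2.2 / 6.597 = -0.3335
  r[B,B] = 1 (diagonal).
  r[B,C] = -5.4667 / (2.6583 · 3.0111) = -5.4667 / 8.0044 = -0.683
  r[C,C] = 1 (diagonal).

R is symmetric with unit diagonal. Assembling:

R = [[1, 0.6181, -0.3335],
 [0.6181, 1, -0.683],
 [-0.3335, -0.683, 1]]


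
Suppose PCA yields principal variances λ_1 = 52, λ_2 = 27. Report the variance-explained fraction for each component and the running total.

Step 1 — total variance = trace(Sigma) = Σ λ_i = 52 + 27 = 79.

Step 2 — fraction explained by component i = λ_i / Σ λ:
  PC1: 52/79 = 0.6582
  PC2: 27/79 = 0.3418

Step 3 — cumulative fraction after k components = (λ_1 + ... + λ_k) / Σ λ:
  k = 1: 52/79 = 0.6582
  k = 2: (52 + 27)/79 = 79/79 = 1

Summary (fraction, with percent):

explained: PC1 0.6582 (65.82%), PC2 0.3418 (34.18%);  cumulative: 0.6582, 1


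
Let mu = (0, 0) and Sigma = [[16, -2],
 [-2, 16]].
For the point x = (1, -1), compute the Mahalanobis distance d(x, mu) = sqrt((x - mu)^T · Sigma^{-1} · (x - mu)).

Step 1 — centre the observation: (x - mu) = (1, -1).

Step 2 — invert Sigma. det(Sigma) = 16·16 - (-2)² = 252.
  Sigma^{-1} = (1/det) · [[d, -b], [-b, a]] = [[0.0635, 0.0079],
 [0.0079, 0.0635]].

Step 3 — form the quadratic (x - mu)^T · Sigma^{-1} · (x - mu):
  Sigma^{-1} · (x - mu) = (0.0556, -0.0556).
  (x - mu)^T · [Sigma^{-1} · (x - mu)] = (1)·(0.0556) + (-1)·(-0.0556) = 0.1111.

Step 4 — take square root: d = √(0.1111) ≈ 0.3333.

d(x, mu) = √(0.1111) ≈ 0.3333


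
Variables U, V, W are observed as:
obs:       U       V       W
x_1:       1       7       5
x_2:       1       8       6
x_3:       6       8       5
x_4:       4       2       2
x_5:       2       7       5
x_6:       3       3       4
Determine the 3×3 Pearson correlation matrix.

Step 1 — column means:
  mean(U) = (1 + 1 + 6 + 4 + 2 + 3) / 6 = 17/6 = 2.8333
  mean(V) = (7 + 8 + 8 + 2 + 7 + 3) / 6 = 35/6 = 5.8333
  mean(W) = (5 + 6 + 5 + 2 + 5 + 4) / 6 = 27/6 = 4.5

Step 2 — sample variances and covariances s[i,j] = (1/(n-1)) · Σ_k (x_{k,i} - mean_i) · (x_{k,j} - mean_j), with n-1 = 5:
  s[U,U] = ((-1.8333)·(-1.8333) + (-1.8333)·(-1.8333) + (3.1667)·(3.1667) + (1.1667)·(1.1667) + (-0.8333)·(-0.8333) + (0.1667)·(0.1667)) / 5 = 18.8333/5 = 3.7667
  s[U,V] = ((-1.8333)·(1.1667) + (-1.8333)·(2.1667) + (3.1667)·(2.1667) + (1.1667)·(-3.8333) + (-0.8333)·(1.1667) + (0.1667)·(-2.8333)) / 5 = -5.1667/5 = -1.0333
  s[U,W] = ((-1.8333)·(0.5) + (-1.8333)·(1.5) + (3.1667)·(0.5) + (1.1667)·(-2.5) + (-0.8333)·(0.5) + (0.1667)·(-0.5)) / 5 = -5.5/5 = -1.1
  s[V,V] = ((1.1667)·(1.1667) + (2.1667)·(2.1667) + (2.1667)·(2.1667) + (-3.8333)·(-3.8333) + (1.1667)·(1.1667) + (-2.8333)·(-2.8333)) / 5 = 34.8333/5 = 6.9667
  s[V,W] = ((1.1667)·(0.5) + (2.1667)·(1.5) + (2.1667)·(0.5) + (-3.8333)·(-2.5) + (1.1667)·(0.5) + (-2.8333)·(-0.5)) / 5 = 16.5/5 = 3.3
  s[W,W] = ((0.5)·(0.5) + (1.5)·(1.5) + (0.5)·(0.5) + (-2.5)·(-2.5) + (0.5)·(0.5) + (-0.5)·(-0.5)) / 5 = 9.5/5 = 1.9
  Sample standard deviations s_i = √(s[i,i]):
  s(U) = √(3.7667) = 1.9408
  s(V) = √(6.9667) = 2.6394
  s(W) = √(1.9) = 1.3784

Step 3 — r_{ij} = s_{ij} / (s_i · s_j):
  r[U,U] = 1 (diagonal).
  r[U,V] = -1.0333 / (1.9408 · 2.6394) = -1.0333 / 5.1226 = -0.2017
  r[U,W] = -1.1 / (1.9408 · 1.3784) = -1.1 / 2.6752 = -0.4112
  r[V,V] = 1 (diagonal).
  r[V,W] = 3.3 / (2.6394 · 1.3784) = 3.3 / 3.6382 = 0.907
  r[W,W] = 1 (diagonal).

R is symmetric with unit diagonal. Assembling:

R = [[1, -0.2017, -0.4112],
 [-0.2017, 1, 0.907],
 [-0.4112, 0.907, 1]]


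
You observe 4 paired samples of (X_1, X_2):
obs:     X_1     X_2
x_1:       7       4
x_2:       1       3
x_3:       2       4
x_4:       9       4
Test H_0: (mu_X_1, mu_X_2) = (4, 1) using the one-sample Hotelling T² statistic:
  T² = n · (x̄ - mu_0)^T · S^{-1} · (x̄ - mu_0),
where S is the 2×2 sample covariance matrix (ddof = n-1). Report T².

Step 1 — sample mean vector:
  mean(X_1) = (7 + 1 + 2 + 9) / 4 = 19/4 = 4.75
  mean(X_2) = (4 + 3 + 4 + 4) / 4 = 15/4 = 3.75
  x̄ = (4.75, 3.75),  deviation x̄ - mu_0 = (4.75, 3.75) - (4, 1) = (0.75, 2.75).

Step 2 — sample covariance matrix, S[i,j] = (1/(n-1)) · Σ_k (x_{k,i} - mean_i) · (x_{k,j} - mean_j), divisor n-1 = 3:
  S[X_1,X_1] = ((2.25)·(2.25) + (-3.75)·(-3.75) + (-2.75)·(-2.75) + (4.25)·(4.25)) / 3 = 44.75/3 = 14.9167
  S[X_1,X_2] = ((2.25)·(0.25) + (-3.75)·(-0.75) + (-2.75)·(0.25) + (4.25)·(0.25)) / 3 = 3.75/3 = 1.25
  S[X_2,X_2] = ((0.25)·(0.25) + (-0.75)·(-0.75) + (0.25)·(0.25) + (0.25)·(0.25)) / 3 = 0.75/3 = 0.25
  S = [[14.9167, 1.25],
 [1.25, 0.25]].

Step 3 — invert S. det(S) = 14.9167·0.25 - (1.25)² = 2.1667.
  S^{-1} = (1/det) · [[d, -b], [-b, a]] = [[0.1154, -0.5769],
 [-0.5769, 6.8846]].

Step 4 — quadratic form (x̄ - mu_0)^T · S^{-1} · (x̄ - mu_0):
  S^{-1} · (x̄ - mu_0) = (-1.5, 18.5),
  (x̄ - mu_0)^T · [...] = (0.75)·(-1.5) + (2.75)·(18.5) = 49.75.

Step 5 — scale by n: T² = 4 · 49.75 = 199.

T² ≈ 199


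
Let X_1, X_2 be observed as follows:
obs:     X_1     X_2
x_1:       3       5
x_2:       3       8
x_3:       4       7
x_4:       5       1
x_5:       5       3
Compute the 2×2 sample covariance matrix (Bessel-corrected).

Step 1 — column means:
  mean(X_1) = (3 + 3 + 4 + 5 + 5) / 5 = 20/5 = 4
  mean(X_2) = (5 + 8 + 7 + 1 + 3) / 5 = 24/5 = 4.8

Step 2 — sample covariance S[i,j] = (1/(n-1)) · Σ_k (x_{k,i} - mean_i) · (x_{k,j} - mean_j), with n-1 = 4.
  S[X_1,X_1] = ((-1)·(-1) + (-1)·(-1) + (0)·(0) + (1)·(1) + (1)·(1)) / 4 = 4/4 = 1
  S[X_1,X_2] = ((-1)·(0.2) + (-1)·(3.2) + (0)·(2.2) + (1)·(-3.8) + (1)·(-1.8)) / 4 = -9/4 = -2.25
  S[X_2,X_2] = ((0.2)·(0.2) + (3.2)·(3.2) + (2.2)·(2.2) + (-3.8)·(-3.8) + (-1.8)·(-1.8)) / 4 = 32.8/4 = 8.2

S is symmetric (S[j,i] = S[i,j]). Assembling:

S = [[1, -2.25],
 [-2.25, 8.2]]


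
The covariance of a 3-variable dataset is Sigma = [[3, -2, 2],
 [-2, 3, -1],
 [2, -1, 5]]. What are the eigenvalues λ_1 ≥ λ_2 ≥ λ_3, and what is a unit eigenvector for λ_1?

Step 1 — characteristic polynomial p(λ) = det(λI - Sigma) = λ³ - tr·λ² + c_1·λ - det, where tr = trace, c_1 = sum of the principal 2×2 minors, det = det(Sigma):
  tr = 3 + 3 + 5 = 11,
  c_1 = (3·3 - (-2)²) + (3·5 - (2)²) + (3·5 - (-1)²) = 5 + 11 + 14 = 30,
  det = 3·(3·5 - (-1)²) - (-2)·((-2)·5 - (-1)·(2)) + (2)·((-2)·(-1) - 3·(2)) = 3·(14) - (-2)·(-8) + (2)·(-4) = 18.
  So p(λ) = λ³ - 11λ² + 30λ - 18.
Step 2 — look for an integer root (rational root theorem: any rational root is an integer divisor of 18). Testing λ = 3:
  p(3) = 27 - 99 + 90 - 18 = 0  ✓
  Dividing out (λ - 3): p(λ) = (λ - 3)(λ² - 8λ + 6).
Step 3 — remaining eigenvalues from the quadratic λ² - 8λ + 6 = 0:
  Δ = 8² - 4·6 = 64 - 24 = 40,  λ = (8 ± √40)/2 = (8 ± 6.3246)/2 ≈ 7.1623 or 0.8377.
  Sorted: λ_1 = 7.1623,  λ_2 = 3,  λ_3 = 0.8377  (check: sum = 11 = tr ✓).

Step 4 — unit eigenvector for λ_1 ≈ 7.1623: v spans the null space of (Sigma - λ_1 I), whose rows are
  r_1 = (-4.1623, -2, 2),  r_2 = (-2, -4.1623, -1),  r_3 = (2, -1, -2.1623).
  v is orthogonal to every row, so take v ∝ r_1 × r_2 = ((-2)·(-1) - (2)·(-4.1623), (2)·(-2) - (-4.1623)·(-1), (-4.1623)·(-4.1623) - (-2)·(-2)) ≈ (10.3246, -8.1623, 13.3246).
  Let u = (10.3246, -8.1623, 13.3246).
  ||u|| = √((10.3246)² + (-8.1623)² + (13.3246)²) = √(350.763) ≈ 18.7287,  v_1 = u/||u|| ≈ (0.5513, -0.4358, 0.7115) (||v_1|| = 1).

λ_1 = 7.1623,  λ_2 = 3,  λ_3 = 0.8377;  v_1 ≈ (0.5513, -0.4358, 0.7115)


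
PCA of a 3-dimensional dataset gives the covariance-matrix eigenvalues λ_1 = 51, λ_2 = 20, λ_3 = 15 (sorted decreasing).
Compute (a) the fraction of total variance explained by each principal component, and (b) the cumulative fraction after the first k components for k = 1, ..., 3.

Step 1 — total variance = trace(Sigma) = Σ λ_i = 51 + 20 + 15 = 86.

Step 2 — fraction explained by component i = λ_i / Σ λ:
  PC1: 51/86 = 0.593
  PC2: 20/86 = 0.2326
  PC3: 15/86 = 0.1744

Step 3 — cumulative fraction after k components = (λ_1 + ... + λ_k) / Σ λ:
  k = 1: 51/86 = 0.593
  k = 2: (51 + 20)/86 = 71/86 = 0.8256
  k = 3: (51 + 20 + 15)/86 = 86/86 = 1

Summary (fraction, with percent):

explained: PC1 0.593 (59.3%), PC2 0.2326 (23.26%), PC3 0.1744 (17.44%);  cumulative: 0.593, 0.8256, 1


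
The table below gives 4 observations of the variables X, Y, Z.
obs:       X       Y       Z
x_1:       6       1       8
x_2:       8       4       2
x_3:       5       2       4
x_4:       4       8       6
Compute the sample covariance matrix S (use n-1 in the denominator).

Step 1 — column means:
  mean(X) = (6 + 8 + 5 + 4) / 4 = 23/4 = 5.75
  mean(Y) = (1 + 4 + 2 + 8) / 4 = 15/4 = 3.75
  mean(Z) = (8 + 2 + 4 + 6) / 4 = 20/4 = 5

Step 2 — sample covariance S[i,j] = (1/(n-1)) · Σ_k (x_{k,i} - mean_i) · (x_{k,j} - mean_j), with n-1 = 3.
  S[X,X] = ((0.25)·(0.25) + (2.25)·(2.25) + (-0.75)·(-0.75) + (-1.75)·(-1.75)) / 3 = 8.75/3 = 2.9167
  S[X,Y] = ((0.25)·(-2.75) + (2.25)·(0.25) + (-0.75)·(-1.75) + (-1.75)·(4.25)) / 3 = -6.25/3 = -2.0833
  S[X,Z] = ((0.25)·(3) + (2.25)·(-3) + (-0.75)·(-1) + (-1.75)·(1)) / 3 = -7/3 = -2.3333
  S[Y,Y] = ((-2.75)·(-2.75) + (0.25)·(0.25) + (-1.75)·(-1.75) + (4.25)·(4.25)) / 3 = 28.75/3 = 9.5833
  S[Y,Z] = ((-2.75)·(3) + (0.25)·(-3) + (-1.75)·(-1) + (4.25)·(1)) / 3 = -3/3 = -1
  S[Z,Z] = ((3)·(3) + (-3)·(-3) + (-1)·(-1) + (1)·(1)) / 3 = 20/3 = 6.6667

S is symmetric (S[j,i] = S[i,j]). Assembling:

S = [[2.9167, -2.0833, -2.3333],
 [-2.0833, 9.5833, -1],
 [-2.3333, -1, 6.6667]]


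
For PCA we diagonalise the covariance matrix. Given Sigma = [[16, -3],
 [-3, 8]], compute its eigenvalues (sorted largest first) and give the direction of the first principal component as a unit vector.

Step 1 — characteristic polynomial of 2×2 Sigma:
  det(Sigma - λI) = λ² - trace · λ + det = 0.
  trace = 16 + 8 = 24, det = 16·8 - (-3)² = 119.
Step 2 — discriminant:
  Δ = trace² - 4·det = 576 - 476 = 100.
Step 3 — eigenvalues:
  λ = (trace ± √Δ)/2 = (24 ± 10)/2,
  λ_1 = 17,  λ_2 = 7.

Step 4 — unit eigenvector for λ_1: solve (Sigma - λ_1 I)v = 0. First row:
  (16 - 17)·v_x + (-3)·v_y = 0, i.e. (-1)·v_x + (-3)·v_y = 0,
  so v ∝ (b, λ_1 - a) = (-3, 1); multiply by -1 so the first entry is positive: u = (3, -1).
  ||u|| = √((3)² + (-1)²) = √(10) ≈ 3.1623,
  v_1 = u/||u|| ≈ (0.9487, -0.3162) (||v_1|| = 1).

λ_1 = 17,  λ_2 = 7;  v_1 ≈ (0.9487, -0.3162)


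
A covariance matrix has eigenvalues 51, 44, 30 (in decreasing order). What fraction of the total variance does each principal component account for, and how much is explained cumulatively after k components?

Step 1 — total variance = trace(Sigma) = Σ λ_i = 51 + 44 + 30 = 125.

Step 2 — fraction explained by component i = λ_i / Σ λ:
  PC1: 51/125 = 0.408
  PC2: 44/125 = 0.352
  PC3: 30/125 = 0.24

Step 3 — cumulative fraction after k components = (λ_1 + ... + λ_k) / Σ λ:
  k = 1: 51/125 = 0.408
  k = 2: (51 + 44)/125 = 95/125 = 0.76
  k = 3: (51 + 44 + 30)/125 = 125/125 = 1

Summary (fraction, with percent):

explained: PC1 0.408 (40.8%), PC2 0.352 (35.2%), PC3 0.24 (24%);  cumulative: 0.408, 0.76, 1


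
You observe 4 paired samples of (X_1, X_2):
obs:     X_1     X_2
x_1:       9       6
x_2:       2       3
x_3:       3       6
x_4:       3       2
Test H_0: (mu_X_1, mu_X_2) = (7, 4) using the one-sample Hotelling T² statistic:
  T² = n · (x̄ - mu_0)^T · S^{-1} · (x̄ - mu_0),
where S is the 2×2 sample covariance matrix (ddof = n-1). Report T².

Step 1 — sample mean vector:
  mean(X_1) = (9 + 2 + 3 + 3) / 4 = 17/4 = 4.25
  mean(X_2) = (6 + 3 + 6 + 2) / 4 = 17/4 = 4.25
  x̄ = (4.25, 4.25),  deviation x̄ - mu_0 = (4.25, 4.25) - (7, 4) = (-2.75, 0.25).

Step 2 — sample covariance matrix, S[i,j] = (1/(n-1)) · Σ_k (x_{k,i} - mean_i) · (x_{k,j} - mean_j), divisor n-1 = 3:
  S[X_1,X_1] = ((4.75)·(4.75) + (-2.25)·(-2.25) + (-1.25)·(-1.25) + (-1.25)·(-1.25)) / 3 = 30.75/3 = 10.25
  S[X_1,X_2] = ((4.75)·(1.75) + (-2.25)·(-1.25) + (-1.25)·(1.75) + (-1.25)·(-2.25)) / 3 = 11.75/3 = 3.9167
  S[X_2,X_2] = ((1.75)·(1.75) + (-1.25)·(-1.25) + (1.75)·(1.75) + (-2.25)·(-2.25)) / 3 = 12.75/3 = 4.25
  S = [[10.25, 3.9167],
 [3.9167, 4.25]].

Step 3 — invert S. det(S) = 10.25·4.25 - (3.9167)² = 28.2222.
  S^{-1} = (1/det) · [[d, -b], [-b, a]] = [[0.1506, -0.1388],
 [-0.1388, 0.3632]].

Step 4 — quadratic form (x̄ - mu_0)^T · S^{-1} · (x̄ - mu_0):
  S^{-1} · (x̄ - mu_0) = (-0.4488, 0.4724),
  (x̄ - mu_0)^T · [...] = (-2.75)·(-0.4488) + (0.25)·(0.4724) = 1.3524.

Step 5 — scale by n: T² = 4 · 1.3524 = 5.4094.

T² ≈ 5.4094


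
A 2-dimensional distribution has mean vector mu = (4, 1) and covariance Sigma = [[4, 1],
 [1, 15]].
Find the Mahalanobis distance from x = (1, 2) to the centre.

Step 1 — centre the observation: (x - mu) = (-3, 1).

Step 2 — invert Sigma. det(Sigma) = 4·15 - (1)² = 59.
  Sigma^{-1} = (1/det) · [[d, -b], [-b, a]] = [[0.2542, -0.0169],
 [-0.0169, 0.0678]].

Step 3 — form the quadratic (x - mu)^T · Sigma^{-1} · (x - mu):
  Sigma^{-1} · (x - mu) = (-0.7797, 0.1186).
  (x - mu)^T · [Sigma^{-1} · (x - mu)] = (-3)·(-0.7797) + (1)·(0.1186) = 2.4576.

Step 4 — take square root: d = √(2.4576) ≈ 1.5677.

d(x, mu) = √(2.4576) ≈ 1.5677


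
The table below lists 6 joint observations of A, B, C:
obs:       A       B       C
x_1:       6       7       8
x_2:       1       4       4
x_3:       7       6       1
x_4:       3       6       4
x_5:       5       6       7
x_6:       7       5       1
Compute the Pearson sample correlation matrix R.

Step 1 — column means:
  mean(A) = (6 + 1 + 7 + 3 + 5 + 7) / 6 = 29/6 = 4.8333
  mean(B) = (7 + 4 + 6 + 6 + 6 + 5) / 6 = 34/6 = 5.6667
  mean(C) = (8 + 4 + 1 + 4 + 7 + 1) / 6 = 25/6 = 4.1667

Step 2 — sample variances and covariances s[i,j] = (1/(n-1)) · Σ_k (x_{k,i} - mean_i) · (x_{k,j} - mean_j), with n-1 = 5:
  s[A,A] = ((1.1667)·(1.1667) + (-3.8333)·(-3.8333) + (2.1667)·(2.1667) + (-1.8333)·(-1.8333) + (0.1667)·(0.1667) + (2.1667)·(2.1667)) / 5 = 28.8333/5 = 5.7667
  s[A,B] = ((1.1667)·(1.3333) + (-3.8333)·(-1.6667) + (2.1667)·(0.3333) + (-1.8333)·(0.3333) + (0.1667)·(0.3333) + (2.1667)·(-0.6667)) / 5 = 6.6667/5 = 1.3333
  s[A,C] = ((1.1667)·(3.8333) + (-3.8333)·(-0.1667) + (2.1667)·(-3.1667) + (-1.8333)·(-0.1667) + (0.1667)·(2.8333) + (2.1667)·(-3.1667)) / 5 = -7.8333/5 = -1.5667
  s[B,B] = ((1.3333)·(1.3333) + (-1.6667)·(-1.6667) + (0.3333)·(0.3333) + (0.3333)·(0.3333) + (0.3333)·(0.3333) + (-0.6667)·(-0.6667)) / 5 = 5.3333/5 = 1.0667
  s[B,C] = ((1.3333)·(3.8333) + (-1.6667)·(-0.1667) + (0.3333)·(-3.1667) + (0.3333)·(-0.1667) + (0.3333)·(2.8333) + (-0.6667)·(-3.1667)) / 5 = 7.3333/5 = 1.4667
  s[C,C] = ((3.8333)·(3.8333) + (-0.1667)·(-0.1667) + (-3.1667)·(-3.1667) + (-0.1667)·(-0.1667) + (2.8333)·(2.8333) + (-3.1667)·(-3.1667)) / 5 = 42.8333/5 = 8.5667
  Sample standard deviations s_i = √(s[i,i]):
  s(A) = √(5.7667) = 2.4014
  s(B) = √(1.0667) = 1.0328
  s(C) = √(8.5667) = 2.9269

Step 3 — r_{ij} = s_{ij} / (s_i · s_j):
  r[A,A] = 1 (diagonal).
  r[A,B] = 1.3333 / (2.4014 · 1.0328) = 1.3333 / 2.4801 = 0.5376
  r[A,C] = -1.5667 / (2.4014 · 2.9269) = -1.5667 / 7.0286 = -0.2229
  r[B,B] = 1 (diagonal).
  r[B,C] = 1.4667 / (1.0328 · 2.9269) = 1.4667 / 3.0229 = 0.4852
  r[C,C] = 1 (diagonal).

R is symmetric with unit diagonal. Assembling:

R = [[1, 0.5376, -0.2229],
 [0.5376, 1, 0.4852],
 [-0.2229, 0.4852, 1]]


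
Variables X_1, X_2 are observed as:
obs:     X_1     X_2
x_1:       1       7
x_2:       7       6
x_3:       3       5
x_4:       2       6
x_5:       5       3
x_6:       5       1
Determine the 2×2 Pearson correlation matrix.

Step 1 — column means:
  mean(X_1) = (1 + 7 + 3 + 2 + 5 + 5) / 6 = 23/6 = 3.8333
  mean(X_2) = (7 + 6 + 5 + 6 + 3 + 1) / 6 = 28/6 = 4.6667

Step 2 — sample variances and covariances s[i,j] = (1/(n-1)) · Σ_k (x_{k,i} - mean_i) · (x_{k,j} - mean_j), with n-1 = 5:
  s[X_1,X_1] = ((-2.8333)·(-2.8333) + (3.1667)·(3.1667) + (-0.8333)·(-0.8333) + (-1.8333)·(-1.8333) + (1.1667)·(1.1667) + (1.1667)·(1.1667)) / 5 = 24.8333/5 = 4.9667
  s[X_1,X_2] = ((-2.8333)·(2.3333) + (3.1667)·(1.3333) + (-0.8333)·(0.3333) + (-1.8333)·(1.3333) + (1.1667)·(-1.6667) + (1.1667)·(-3.6667)) / 5 = -11.3333/5 = -2.2667
  s[X_2,X_2] = ((2.3333)·(2.3333) + (1.3333)·(1.3333) + (0.3333)·(0.3333) + (1.3333)·(1.3333) + (-1.6667)·(-1.6667) + (-3.6667)·(-3.6667)) / 5 = 25.3333/5 = 5.0667
  Sample standard deviations s_i = √(s[i,i]):
  s(X_1) = √(4.9667) = 2.2286
  s(X_2) = √(5.0667) = 2.2509

Step 3 — r_{ij} = s_{ij} / (s_i · s_j):
  r[X_1,X_1] = 1 (diagonal).
  r[X_1,X_2] = -2.2667 / (2.2286 · 2.2509) = -2.2667 / 5.0164 = -0.4518
  r[X_2,X_2] = 1 (diagonal).

R is symmetric with unit diagonal. Assembling:

R = [[1, -0.4518],
 [-0.4518, 1]]
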